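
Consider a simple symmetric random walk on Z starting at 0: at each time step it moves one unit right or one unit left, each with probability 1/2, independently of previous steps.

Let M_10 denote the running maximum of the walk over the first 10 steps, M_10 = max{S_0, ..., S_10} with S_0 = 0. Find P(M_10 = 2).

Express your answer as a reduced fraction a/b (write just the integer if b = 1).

Answer: 105/512

Derivation:
Let M_10 = max(S_0,...,S_10). Use the reflection principle: for j ≥ 1, #{paths with M_10 ≥ j} = #{S_10 ≥ j} + #{S_10 ≥ j+1}.
By reflection, #{M_10 ≥ 2} = #{S_10 ≥ 2} + #{S_10 ≥ 3} = 386 + 176 = 562.
#{M_10 ≥ 3} = #{S_10 ≥ 3} + #{S_10 ≥ 4} = 176 + 176 = 352.
#{M_10 = 2} = 562 - 352 = 210.
P(M_10 = 2) = 210/1024 = 105/512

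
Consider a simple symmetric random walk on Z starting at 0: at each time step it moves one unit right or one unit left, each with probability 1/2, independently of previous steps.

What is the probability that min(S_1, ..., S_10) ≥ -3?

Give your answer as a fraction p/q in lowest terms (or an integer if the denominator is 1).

Let f(t,s) = #length-t paths at position s with S_1..S_t all ≥ -3.
f(t,s) = f(t-1,s-1) + f(t-1,s+1) for s ≥ -3; f(t,s) = 0 for s < -3.
t=0: f(0,0)=1
t=1: f(1,-1)=1 f(1,1)=1
t=2: f(2,-2)=1 f(2,0)=2 f(2,2)=1
t=3: f(3,-3)=1 f(3,-1)=3 f(3,1)=3 f(3,3)=1
t=4: f(4,-2)=4 f(4,0)=6 f(4,2)=4 f(4,4)=1
t=5: f(5,-3)=4 f(5,-1)=10 f(5,1)=10 f(5,3)=5 f(5,5)=1
t=6: f(6,-2)=14 f(6,0)=20 f(6,2)=15 f(6,4)=6 f(6,6)=1
t=7: f(7,-3)=14 f(7,-1)=34 f(7,1)=35 f(7,3)=21 f(7,5)=7 f(7,7)=1
t=8: f(8,-2)=48 f(8,0)=69 f(8,2)=56 f(8,4)=28 f(8,6)=8 f(8,8)=1
t=9: f(9,-3)=48 f(9,-1)=117 f(9,1)=125 f(9,3)=84 f(9,5)=36 f(9,7)=9 f(9,9)=1
t=10: f(10,-2)=165 f(10,0)=242 f(10,2)=209 f(10,4)=120 f(10,6)=45 f(10,8)=10 f(10,10)=1
Σ_s f(10,s) = 792
P = 792/1024 = 99/128

Answer: 99/128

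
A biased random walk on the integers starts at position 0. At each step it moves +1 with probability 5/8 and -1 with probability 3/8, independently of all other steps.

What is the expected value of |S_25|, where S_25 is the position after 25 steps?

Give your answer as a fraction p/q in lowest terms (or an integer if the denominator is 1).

S_25 takes values m ≡ 1 (mod 2) with |m| ≤ 25; P(S_25=m) = C(25,(25+m)/2) · (5/8)^((25+m)/2) · (3/8)^((25-m)/2).
Distribution: P(S=-25)=847288609443/37778931862957161709568, P(S=-23)=35303692060125/37778931862957161709568, P(S=-21)=176518460300625/9444732965739290427392, P(S=-19)=2255513659396875/9444732965739290427392, P(S=-17)=41351083755609375/18889465931478580854784, P(S=-15)=289457586289265625/18889465931478580854784, P(S=-13)=804048850803515625/9444732965739290427392, P(S=-11)=3637363848873046875/9444732965739290427392, P(S=-9)=54560457733095703125/37778931862957161709568, P(S=-7)=171764403974560546875/37778931862957161709568, P(S=-5)=57254801324853515625/4722366482869645213696, P(S=-3)=130124548465576171875/4722366482869645213696, P(S=-1)=506039910699462890625/9444732965739290427392, P(S=1)=843399851165771484375/9444732965739290427392, P(S=3)=602428465118408203125/4722366482869645213696, P(S=5)=736301457366943359375/4722366482869645213696, P(S=7)=6135845478057861328125/37778931862957161709568, P(S=9)=5413981304168701171875/37778931862957161709568, P(S=11)=1002589130401611328125/9444732965739290427392, P(S=13)=615624904632568359375/9444732965739290427392, P(S=15)=615624904632568359375/18889465931478580854784, P(S=17)=244295597076416015625/18889465931478580854784, P(S=19)=37014484405517578125/9444732965739290427392, P(S=21)=8046627044677734375/9444732965739290427392, P(S=23)=4470348358154296875/37778931862957161709568, P(S=25)=298023223876953125/37778931862957161709568
E[|S_25|] = Σ_m |m|·P(S_25=m) = 7962626823244450837975/1180591620717411303424

Answer: 7962626823244450837975/1180591620717411303424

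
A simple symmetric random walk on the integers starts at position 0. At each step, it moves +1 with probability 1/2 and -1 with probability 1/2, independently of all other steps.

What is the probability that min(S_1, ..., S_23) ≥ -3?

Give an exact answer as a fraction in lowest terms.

Let f(t,s) = #length-t paths at position s with S_1..S_t all ≥ -3.
f(t,s) = f(t-1,s-1) + f(t-1,s+1) for s ≥ -3; f(t,s) = 0 for s < -3.
t=0: f(0,0)=1
t=1: f(1,-1)=1 f(1,1)=1
t=2: f(2,-2)=1 f(2,0)=2 f(2,2)=1
t=3: f(3,-3)=1 f(3,-1)=3 f(3,1)=3 f(3,3)=1
t=4: f(4,-2)=4 f(4,0)=6 f(4,2)=4 f(4,4)=1
t=5: f(5,-3)=4 f(5,-1)=10 f(5,1)=10 f(5,3)=5 f(5,5)=1
t=6: f(6,-2)=14 f(6,0)=20 f(6,2)=15 f(6,4)=6 f(6,6)=1
t=7: f(7,-3)=14 f(7,-1)=34 f(7,1)=35 f(7,3)=21 f(7,5)=7 f(7,7)=1
t=8: f(8,-2)=48 f(8,0)=69 f(8,2)=56 f(8,4)=28 f(8,6)=8 f(8,8)=1
t=9: f(9,-3)=48 f(9,-1)=117 f(9,1)=125 f(9,3)=84 f(9,5)=36 f(9,7)=9 f(9,9)=1
t=10: f(10,-2)=165 f(10,0)=242 f(10,2)=209 f(10,4)=120 f(10,6)=45 f(10,8)=10 f(10,10)=1
t=11: f(11,-3)=165 f(11,-1)=407 f(11,1)=451 f(11,3)=329 f(11,5)=165 f(11,7)=55 f(11,9)=11 f(11,11)=1
t=12: f(12,-2)=572 f(12,0)=858 f(12,2)=780 f(12,4)=494 f(12,6)=220 f(12,8)=66 f(12,10)=12 f(12,12)=1
t=13: f(13,-3)=572 f(13,-1)=1430 f(13,1)=1638 f(13,3)=1274 f(13,5)=714 f(13,7)=286 f(13,9)=78 f(13,11)=13 f(13,13)=1
t=14: f(14,-2)=2002 f(14,0)=3068 f(14,2)=2912 f(14,4)=1988 f(14,6)=1000 f(14,8)=364 f(14,10)=91 f(14,12)=14 f(14,14)=1
t=15: f(15,-3)=2002 f(15,-1)=5070 f(15,1)=5980 f(15,3)=4900 f(15,5)=2988 f(15,7)=1364 f(15,9)=455 f(15,11)=105 f(15,13)=15 f(15,15)=1
t=16: f(16,-2)=7072 f(16,0)=11050 f(16,2)=10880 f(16,4)=7888 f(16,6)=4352 f(16,8)=1819 f(16,10)=560 f(16,12)=120 f(16,14)=16 f(16,16)=1
t=17: f(17,-3)=7072 f(17,-1)=18122 f(17,1)=21930 f(17,3)=18768 f(17,5)=12240 f(17,7)=6171 f(17,9)=2379 f(17,11)=680 f(17,13)=136 f(17,15)=17 f(17,17)=1
t=18: f(18,-2)=25194 f(18,0)=40052 f(18,2)=40698 f(18,4)=31008 f(18,6)=18411 f(18,8)=8550 f(18,10)=3059 f(18,12)=816 f(18,14)=153 f(18,16)=18 f(18,18)=1
t=19: f(19,-3)=25194 f(19,-1)=65246 f(19,1)=80750 f(19,3)=71706 f(19,5)=49419 f(19,7)=26961 f(19,9)=11609 f(19,11)=3875 f(19,13)=969 f(19,15)=171 f(19,17)=19 f(19,19)=1
t=20: f(20,-2)=90440 f(20,0)=145996 f(20,2)=152456 f(20,4)=121125 f(20,6)=76380 f(20,8)=38570 f(20,10)=15484 f(20,12)=4844 f(20,14)=1140 f(20,16)=190 f(20,18)=20 f(20,20)=1
t=21: f(21,-3)=90440 f(21,-1)=236436 f(21,1)=298452 f(21,3)=273581 f(21,5)=197505 f(21,7)=114950 f(21,9)=54054 f(21,11)=20328 f(21,13)=5984 f(21,15)=1330 f(21,17)=210 f(21,19)=21 f(21,21)=1
t=22: f(22,-2)=326876 f(22,0)=534888 f(22,2)=572033 f(22,4)=471086 f(22,6)=312455 f(22,8)=169004 f(22,10)=74382 f(22,12)=26312 f(22,14)=7314 f(22,16)=1540 f(22,18)=231 f(22,20)=22 f(22,22)=1
t=23: f(23,-3)=326876 f(23,-1)=861764 f(23,1)=1106921 f(23,3)=1043119 f(23,5)=783541 f(23,7)=481459 f(23,9)=243386 f(23,11)=100694 f(23,13)=33626 f(23,15)=8854 f(23,17)=1771 f(23,19)=253 f(23,21)=23 f(23,23)=1
Σ_s f(23,s) = 4992288
P = 4992288/8388608 = 156009/262144

Answer: 156009/262144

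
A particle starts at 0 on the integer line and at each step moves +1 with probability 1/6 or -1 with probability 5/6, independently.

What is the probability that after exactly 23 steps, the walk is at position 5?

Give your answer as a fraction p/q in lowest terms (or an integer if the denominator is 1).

To reach position 5 after 23 steps: need 14 steps of +1 and 9 steps of -1.
Number of such sequences: C(23,14) = 817190
Each has probability (1/6)^14 · (5/6)^9 = 1953125/789730223053602816
P = 817190 · 1953125/789730223053602816 = 798037109375/394865111526801408

Answer: 798037109375/394865111526801408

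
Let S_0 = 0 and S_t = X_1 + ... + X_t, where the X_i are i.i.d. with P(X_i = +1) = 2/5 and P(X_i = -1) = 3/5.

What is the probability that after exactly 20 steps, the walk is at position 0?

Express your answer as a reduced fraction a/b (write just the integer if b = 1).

To be at 0 after 20 steps: need exactly 10 steps of +1 and 10 of -1.
Number of such sequences: C(20,10) = 184756
Each has probability (2/5)^10 · (3/5)^10 = 60466176/95367431640625
P = 184756 · 60466176/95367431640625 = 11171488813056/95367431640625

Answer: 11171488813056/95367431640625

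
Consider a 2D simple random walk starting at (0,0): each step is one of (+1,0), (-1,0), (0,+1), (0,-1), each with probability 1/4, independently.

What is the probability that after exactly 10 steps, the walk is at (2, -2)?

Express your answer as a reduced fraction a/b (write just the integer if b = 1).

Let h be the number of horizontal steps (so 10-h are vertical). To end at (2,-2) need (h+2)/2 right-steps and ((10-h)-2)/2 up-steps.
Sum over h with 2 ≤ h ≤ 8, h ≡ 0 (mod 2), 10-h ≡ 0 (mod 2):
h=2: C(10,2)·C(2,2)·C(8,3) = 45·1·56 = 2520
h=4: C(10,4)·C(4,3)·C(6,2) = 210·4·15 = 12600
h=6: C(10,6)·C(6,4)·C(4,1) = 210·15·4 = 12600
h=8: C(10,8)·C(8,5)·C(2,0) = 45·56·1 = 2520
Total favorable: 30240
Total paths: 4^10 = 1048576
P = 30240/1048576 = 945/32768

Answer: 945/32768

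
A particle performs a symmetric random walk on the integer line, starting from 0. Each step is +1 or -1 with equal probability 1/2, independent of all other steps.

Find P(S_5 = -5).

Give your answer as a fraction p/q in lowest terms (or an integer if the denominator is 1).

To reach position -5 after 5 steps: need 0 steps of +1 and 5 of -1.
Favorable paths: C(5,0) = 1
Total paths: 2^5 = 32
P = 1/32 = 1/32

Answer: 1/32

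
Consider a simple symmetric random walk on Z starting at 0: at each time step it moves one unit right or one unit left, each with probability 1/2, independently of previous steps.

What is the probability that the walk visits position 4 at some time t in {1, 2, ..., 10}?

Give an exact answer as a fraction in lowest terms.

Count via complement. Let g(t,s) = #length-t paths at position s with S_1..S_t all ≠ 4.
g(t,s) = g(t-1,s-1) + g(t-1,s+1) for s ≠ 4; g(t,4) = 0.
t=0: g(0,0)=1
t=1: g(1,-1)=1 g(1,1)=1
t=2: g(2,-2)=1 g(2,0)=2 g(2,2)=1
t=3: g(3,-3)=1 g(3,-1)=3 g(3,1)=3 g(3,3)=1
t=4: g(4,-4)=1 g(4,-2)=4 g(4,0)=6 g(4,2)=4
t=5: g(5,-5)=1 g(5,-3)=5 g(5,-1)=10 g(5,1)=10 g(5,3)=4
t=6: g(6,-6)=1 g(6,-4)=6 g(6,-2)=15 g(6,0)=20 g(6,2)=14
t=7: g(7,-7)=1 g(7,-5)=7 g(7,-3)=21 g(7,-1)=35 g(7,1)=34 g(7,3)=14
t=8: g(8,-8)=1 g(8,-6)=8 g(8,-4)=28 g(8,-2)=56 g(8,0)=69 g(8,2)=48
t=9: g(9,-9)=1 g(9,-7)=9 g(9,-5)=36 g(9,-3)=84 g(9,-1)=125 g(9,1)=117 g(9,3)=48
t=10: g(10,-10)=1 g(10,-8)=10 g(10,-6)=45 g(10,-4)=120 g(10,-2)=209 g(10,0)=242 g(10,2)=165
Paths never hitting 4: Σ_s g(10,s) = 792
Paths hitting 4: 2^10 - 792 = 232
P = 232/1024 = 29/128

Answer: 29/128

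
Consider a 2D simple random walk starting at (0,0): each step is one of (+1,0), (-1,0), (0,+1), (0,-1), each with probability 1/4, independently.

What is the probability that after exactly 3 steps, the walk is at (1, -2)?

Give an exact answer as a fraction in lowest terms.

Answer: 3/64

Derivation:
Let h be the number of horizontal steps (so 3-h are vertical). To end at (1,-2) need (h+1)/2 right-steps and ((3-h)-2)/2 up-steps.
Sum over h with 1 ≤ h ≤ 1, h ≡ 1 (mod 2), 3-h ≡ 0 (mod 2):
h=1: C(3,1)·C(1,1)·C(2,0) = 3·1·1 = 3
Total favorable: 3
Total paths: 4^3 = 64
P = 3/64 = 3/64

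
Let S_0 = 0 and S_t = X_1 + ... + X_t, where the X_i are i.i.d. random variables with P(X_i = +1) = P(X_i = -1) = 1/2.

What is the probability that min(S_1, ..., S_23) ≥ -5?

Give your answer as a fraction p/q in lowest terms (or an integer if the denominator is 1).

Answer: 1656667/2097152

Derivation:
Let f(t,s) = #length-t paths at position s with S_1..S_t all ≥ -5.
f(t,s) = f(t-1,s-1) + f(t-1,s+1) for s ≥ -5; f(t,s) = 0 for s < -5.
t=0: f(0,0)=1
t=1: f(1,-1)=1 f(1,1)=1
t=2: f(2,-2)=1 f(2,0)=2 f(2,2)=1
t=3: f(3,-3)=1 f(3,-1)=3 f(3,1)=3 f(3,3)=1
t=4: f(4,-4)=1 f(4,-2)=4 f(4,0)=6 f(4,2)=4 f(4,4)=1
t=5: f(5,-5)=1 f(5,-3)=5 f(5,-1)=10 f(5,1)=10 f(5,3)=5 f(5,5)=1
t=6: f(6,-4)=6 f(6,-2)=15 f(6,0)=20 f(6,2)=15 f(6,4)=6 f(6,6)=1
t=7: f(7,-5)=6 f(7,-3)=21 f(7,-1)=35 f(7,1)=35 f(7,3)=21 f(7,5)=7 f(7,7)=1
t=8: f(8,-4)=27 f(8,-2)=56 f(8,0)=70 f(8,2)=56 f(8,4)=28 f(8,6)=8 f(8,8)=1
t=9: f(9,-5)=27 f(9,-3)=83 f(9,-1)=126 f(9,1)=126 f(9,3)=84 f(9,5)=36 f(9,7)=9 f(9,9)=1
t=10: f(10,-4)=110 f(10,-2)=209 f(10,0)=252 f(10,2)=210 f(10,4)=120 f(10,6)=45 f(10,8)=10 f(10,10)=1
t=11: f(11,-5)=110 f(11,-3)=319 f(11,-1)=461 f(11,1)=462 f(11,3)=330 f(11,5)=165 f(11,7)=55 f(11,9)=11 f(11,11)=1
t=12: f(12,-4)=429 f(12,-2)=780 f(12,0)=923 f(12,2)=792 f(12,4)=495 f(12,6)=220 f(12,8)=66 f(12,10)=12 f(12,12)=1
t=13: f(13,-5)=429 f(13,-3)=1209 f(13,-1)=1703 f(13,1)=1715 f(13,3)=1287 f(13,5)=715 f(13,7)=286 f(13,9)=78 f(13,11)=13 f(13,13)=1
t=14: f(14,-4)=1638 f(14,-2)=2912 f(14,0)=3418 f(14,2)=3002 f(14,4)=2002 f(14,6)=1001 f(14,8)=364 f(14,10)=91 f(14,12)=14 f(14,14)=1
t=15: f(15,-5)=1638 f(15,-3)=4550 f(15,-1)=6330 f(15,1)=6420 f(15,3)=5004 f(15,5)=3003 f(15,7)=1365 f(15,9)=455 f(15,11)=105 f(15,13)=15 f(15,15)=1
t=16: f(16,-4)=6188 f(16,-2)=10880 f(16,0)=12750 f(16,2)=11424 f(16,4)=8007 f(16,6)=4368 f(16,8)=1820 f(16,10)=560 f(16,12)=120 f(16,14)=16 f(16,16)=1
t=17: f(17,-5)=6188 f(17,-3)=17068 f(17,-1)=23630 f(17,1)=24174 f(17,3)=19431 f(17,5)=12375 f(17,7)=6188 f(17,9)=2380 f(17,11)=680 f(17,13)=136 f(17,15)=17 f(17,17)=1
t=18: f(18,-4)=23256 f(18,-2)=40698 f(18,0)=47804 f(18,2)=43605 f(18,4)=31806 f(18,6)=18563 f(18,8)=8568 f(18,10)=3060 f(18,12)=816 f(18,14)=153 f(18,16)=18 f(18,18)=1
t=19: f(19,-5)=23256 f(19,-3)=63954 f(19,-1)=88502 f(19,1)=91409 f(19,3)=75411 f(19,5)=50369 f(19,7)=27131 f(19,9)=11628 f(19,11)=3876 f(19,13)=969 f(19,15)=171 f(19,17)=19 f(19,19)=1
t=20: f(20,-4)=87210 f(20,-2)=152456 f(20,0)=179911 f(20,2)=166820 f(20,4)=125780 f(20,6)=77500 f(20,8)=38759 f(20,10)=15504 f(20,12)=4845 f(20,14)=1140 f(20,16)=190 f(20,18)=20 f(20,20)=1
t=21: f(21,-5)=87210 f(21,-3)=239666 f(21,-1)=332367 f(21,1)=346731 f(21,3)=292600 f(21,5)=203280 f(21,7)=116259 f(21,9)=54263 f(21,11)=20349 f(21,13)=5985 f(21,15)=1330 f(21,17)=210 f(21,19)=21 f(21,21)=1
t=22: f(22,-4)=326876 f(22,-2)=572033 f(22,0)=679098 f(22,2)=639331 f(22,4)=495880 f(22,6)=319539 f(22,8)=170522 f(22,10)=74612 f(22,12)=26334 f(22,14)=7315 f(22,16)=1540 f(22,18)=231 f(22,20)=22 f(22,22)=1
t=23: f(23,-5)=326876 f(23,-3)=898909 f(23,-1)=1251131 f(23,1)=1318429 f(23,3)=1135211 f(23,5)=815419 f(23,7)=490061 f(23,9)=245134 f(23,11)=100946 f(23,13)=33649 f(23,15)=8855 f(23,17)=1771 f(23,19)=253 f(23,21)=23 f(23,23)=1
Σ_s f(23,s) = 6626668
P = 6626668/8388608 = 1656667/2097152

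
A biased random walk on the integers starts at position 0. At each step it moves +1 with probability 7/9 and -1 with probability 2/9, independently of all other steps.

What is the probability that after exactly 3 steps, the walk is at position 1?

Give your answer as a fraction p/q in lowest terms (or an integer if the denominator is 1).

To reach position 1 after 3 steps: need 2 steps of +1 and 1 step of -1.
Number of such sequences: C(3,2) = 3
Each has probability (7/9)^2 · (2/9)^1 = 98/729
P = 3 · 98/729 = 98/243

Answer: 98/243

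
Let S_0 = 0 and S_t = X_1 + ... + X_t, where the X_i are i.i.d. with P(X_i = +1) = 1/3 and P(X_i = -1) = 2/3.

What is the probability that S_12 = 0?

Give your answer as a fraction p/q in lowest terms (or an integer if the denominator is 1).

Answer: 19712/177147

Derivation:
To be at 0 after 12 steps: need exactly 6 steps of +1 and 6 of -1.
Number of such sequences: C(12,6) = 924
Each has probability (1/3)^6 · (2/3)^6 = 64/531441
P = 924 · 64/531441 = 19712/177147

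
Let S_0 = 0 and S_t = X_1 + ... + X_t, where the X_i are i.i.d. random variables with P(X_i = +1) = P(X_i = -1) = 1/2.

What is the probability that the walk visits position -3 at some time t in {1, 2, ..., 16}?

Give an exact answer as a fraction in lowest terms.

Count via complement. Let g(t,s) = #length-t paths at position s with S_1..S_t all ≠ -3.
g(t,s) = g(t-1,s-1) + g(t-1,s+1) for s ≠ -3; g(t,-3) = 0.
t=0: g(0,0)=1
t=1: g(1,-1)=1 g(1,1)=1
t=2: g(2,-2)=1 g(2,0)=2 g(2,2)=1
t=3: g(3,-1)=3 g(3,1)=3 g(3,3)=1
t=4: g(4,-2)=3 g(4,0)=6 g(4,2)=4 g(4,4)=1
t=5: g(5,-1)=9 g(5,1)=10 g(5,3)=5 g(5,5)=1
t=6: g(6,-2)=9 g(6,0)=19 g(6,2)=15 g(6,4)=6 g(6,6)=1
t=7: g(7,-1)=28 g(7,1)=34 g(7,3)=21 g(7,5)=7 g(7,7)=1
t=8: g(8,-2)=28 g(8,0)=62 g(8,2)=55 g(8,4)=28 g(8,6)=8 g(8,8)=1
t=9: g(9,-1)=90 g(9,1)=117 g(9,3)=83 g(9,5)=36 g(9,7)=9 g(9,9)=1
t=10: g(10,-2)=90 g(10,0)=207 g(10,2)=200 g(10,4)=119 g(10,6)=45 g(10,8)=10 g(10,10)=1
t=11: g(11,-1)=297 g(11,1)=407 g(11,3)=319 g(11,5)=164 g(11,7)=55 g(11,9)=11 g(11,11)=1
t=12: g(12,-2)=297 g(12,0)=704 g(12,2)=726 g(12,4)=483 g(12,6)=219 g(12,8)=66 g(12,10)=12 g(12,12)=1
t=13: g(13,-1)=1001 g(13,1)=1430 g(13,3)=1209 g(13,5)=702 g(13,7)=285 g(13,9)=78 g(13,11)=13 g(13,13)=1
t=14: g(14,-2)=1001 g(14,0)=2431 g(14,2)=2639 g(14,4)=1911 g(14,6)=987 g(14,8)=363 g(14,10)=91 g(14,12)=14 g(14,14)=1
t=15: g(15,-1)=3432 g(15,1)=5070 g(15,3)=4550 g(15,5)=2898 g(15,7)=1350 g(15,9)=454 g(15,11)=105 g(15,13)=15 g(15,15)=1
t=16: g(16,-2)=3432 g(16,0)=8502 g(16,2)=9620 g(16,4)=7448 g(16,6)=4248 g(16,8)=1804 g(16,10)=559 g(16,12)=120 g(16,14)=16 g(16,16)=1
Paths never hitting -3: Σ_s g(16,s) = 35750
Paths hitting -3: 2^16 - 35750 = 29786
P = 29786/65536 = 14893/32768

Answer: 14893/32768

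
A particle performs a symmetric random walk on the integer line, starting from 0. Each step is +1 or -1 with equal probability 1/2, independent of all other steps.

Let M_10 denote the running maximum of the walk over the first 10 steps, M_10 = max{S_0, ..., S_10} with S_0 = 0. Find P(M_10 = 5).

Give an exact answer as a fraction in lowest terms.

Let M_10 = max(S_0,...,S_10). Use the reflection principle: for j ≥ 1, #{paths with M_10 ≥ j} = #{S_10 ≥ j} + #{S_10 ≥ j+1}.
By reflection, #{M_10 ≥ 5} = #{S_10 ≥ 5} + #{S_10 ≥ 6} = 56 + 56 = 112.
#{M_10 ≥ 6} = #{S_10 ≥ 6} + #{S_10 ≥ 7} = 56 + 11 = 67.
#{M_10 = 5} = 112 - 67 = 45.
P(M_10 = 5) = 45/1024 = 45/1024

Answer: 45/1024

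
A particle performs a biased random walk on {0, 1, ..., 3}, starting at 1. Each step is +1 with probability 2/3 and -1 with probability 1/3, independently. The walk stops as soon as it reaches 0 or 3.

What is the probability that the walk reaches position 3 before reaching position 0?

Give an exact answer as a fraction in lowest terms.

Answer: 4/7

Derivation:
Biased walk: p = 2/3, q = 1/3, r = q/p = 1/2
Gambler's ruin: P(hit 3 before 0 | start at 1) = (1 - r^a)/(1 - r^N)
r^1 = 1/2; r^3 = 1/8
P = (1 - 1/2) / (1 - 1/8) = 1/2 / 7/8 = 4/7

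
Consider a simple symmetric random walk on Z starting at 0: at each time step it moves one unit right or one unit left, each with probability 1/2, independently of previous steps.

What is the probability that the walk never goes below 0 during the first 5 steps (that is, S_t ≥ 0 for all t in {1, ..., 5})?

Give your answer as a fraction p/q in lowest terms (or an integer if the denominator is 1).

Answer: 5/16

Derivation:
Let f(t,s) = #length-t paths at position s with S_1..S_t all ≥ 0.
f(t,s) = f(t-1,s-1) + f(t-1,s+1) for s ≥ 0; f(t,s) = 0 for s < 0.
t=0: f(0,0)=1
t=1: f(1,1)=1
t=2: f(2,0)=1 f(2,2)=1
t=3: f(3,1)=2 f(3,3)=1
t=4: f(4,0)=2 f(4,2)=3 f(4,4)=1
t=5: f(5,1)=5 f(5,3)=4 f(5,5)=1
Σ_s f(5,s) = 10
P = 10/32 = 5/16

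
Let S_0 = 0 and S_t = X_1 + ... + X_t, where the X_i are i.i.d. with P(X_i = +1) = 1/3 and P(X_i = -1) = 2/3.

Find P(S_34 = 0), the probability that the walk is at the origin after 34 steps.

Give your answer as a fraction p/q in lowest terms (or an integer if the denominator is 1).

To be at 0 after 34 steps: need exactly 17 steps of +1 and 17 of -1.
Number of such sequences: C(34,17) = 2333606220
Each has probability (1/3)^17 · (2/3)^17 = 131072/16677181699666569
P = 2333606220 · 131072/16677181699666569 = 11328534609920/617673396283947

Answer: 11328534609920/617673396283947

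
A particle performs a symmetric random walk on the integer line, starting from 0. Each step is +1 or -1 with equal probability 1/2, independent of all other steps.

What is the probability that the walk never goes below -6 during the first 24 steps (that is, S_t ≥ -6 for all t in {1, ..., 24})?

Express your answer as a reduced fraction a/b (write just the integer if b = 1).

Answer: 3558491/4194304

Derivation:
Let f(t,s) = #length-t paths at position s with S_1..S_t all ≥ -6.
f(t,s) = f(t-1,s-1) + f(t-1,s+1) for s ≥ -6; f(t,s) = 0 for s < -6.
t=0: f(0,0)=1
t=1: f(1,-1)=1 f(1,1)=1
t=2: f(2,-2)=1 f(2,0)=2 f(2,2)=1
t=3: f(3,-3)=1 f(3,-1)=3 f(3,1)=3 f(3,3)=1
t=4: f(4,-4)=1 f(4,-2)=4 f(4,0)=6 f(4,2)=4 f(4,4)=1
t=5: f(5,-5)=1 f(5,-3)=5 f(5,-1)=10 f(5,1)=10 f(5,3)=5 f(5,5)=1
t=6: f(6,-6)=1 f(6,-4)=6 f(6,-2)=15 f(6,0)=20 f(6,2)=15 f(6,4)=6 f(6,6)=1
t=7: f(7,-5)=7 f(7,-3)=21 f(7,-1)=35 f(7,1)=35 f(7,3)=21 f(7,5)=7 f(7,7)=1
t=8: f(8,-6)=7 f(8,-4)=28 f(8,-2)=56 f(8,0)=70 f(8,2)=56 f(8,4)=28 f(8,6)=8 f(8,8)=1
t=9: f(9,-5)=35 f(9,-3)=84 f(9,-1)=126 f(9,1)=126 f(9,3)=84 f(9,5)=36 f(9,7)=9 f(9,9)=1
t=10: f(10,-6)=35 f(10,-4)=119 f(10,-2)=210 f(10,0)=252 f(10,2)=210 f(10,4)=120 f(10,6)=45 f(10,8)=10 f(10,10)=1
t=11: f(11,-5)=154 f(11,-3)=329 f(11,-1)=462 f(11,1)=462 f(11,3)=330 f(11,5)=165 f(11,7)=55 f(11,9)=11 f(11,11)=1
t=12: f(12,-6)=154 f(12,-4)=483 f(12,-2)=791 f(12,0)=924 f(12,2)=792 f(12,4)=495 f(12,6)=220 f(12,8)=66 f(12,10)=12 f(12,12)=1
t=13: f(13,-5)=637 f(13,-3)=1274 f(13,-1)=1715 f(13,1)=1716 f(13,3)=1287 f(13,5)=715 f(13,7)=286 f(13,9)=78 f(13,11)=13 f(13,13)=1
t=14: f(14,-6)=637 f(14,-4)=1911 f(14,-2)=2989 f(14,0)=3431 f(14,2)=3003 f(14,4)=2002 f(14,6)=1001 f(14,8)=364 f(14,10)=91 f(14,12)=14 f(14,14)=1
t=15: f(15,-5)=2548 f(15,-3)=4900 f(15,-1)=6420 f(15,1)=6434 f(15,3)=5005 f(15,5)=3003 f(15,7)=1365 f(15,9)=455 f(15,11)=105 f(15,13)=15 f(15,15)=1
t=16: f(16,-6)=2548 f(16,-4)=7448 f(16,-2)=11320 f(16,0)=12854 f(16,2)=11439 f(16,4)=8008 f(16,6)=4368 f(16,8)=1820 f(16,10)=560 f(16,12)=120 f(16,14)=16 f(16,16)=1
t=17: f(17,-5)=9996 f(17,-3)=18768 f(17,-1)=24174 f(17,1)=24293 f(17,3)=19447 f(17,5)=12376 f(17,7)=6188 f(17,9)=2380 f(17,11)=680 f(17,13)=136 f(17,15)=17 f(17,17)=1
t=18: f(18,-6)=9996 f(18,-4)=28764 f(18,-2)=42942 f(18,0)=48467 f(18,2)=43740 f(18,4)=31823 f(18,6)=18564 f(18,8)=8568 f(18,10)=3060 f(18,12)=816 f(18,14)=153 f(18,16)=18 f(18,18)=1
t=19: f(19,-5)=38760 f(19,-3)=71706 f(19,-1)=91409 f(19,1)=92207 f(19,3)=75563 f(19,5)=50387 f(19,7)=27132 f(19,9)=11628 f(19,11)=3876 f(19,13)=969 f(19,15)=171 f(19,17)=19 f(19,19)=1
t=20: f(20,-6)=38760 f(20,-4)=110466 f(20,-2)=163115 f(20,0)=183616 f(20,2)=167770 f(20,4)=125950 f(20,6)=77519 f(20,8)=38760 f(20,10)=15504 f(20,12)=4845 f(20,14)=1140 f(20,16)=190 f(20,18)=20 f(20,20)=1
t=21: f(21,-5)=149226 f(21,-3)=273581 f(21,-1)=346731 f(21,1)=351386 f(21,3)=293720 f(21,5)=203469 f(21,7)=116279 f(21,9)=54264 f(21,11)=20349 f(21,13)=5985 f(21,15)=1330 f(21,17)=210 f(21,19)=21 f(21,21)=1
t=22: f(22,-6)=149226 f(22,-4)=422807 f(22,-2)=620312 f(22,0)=698117 f(22,2)=645106 f(22,4)=497189 f(22,6)=319748 f(22,8)=170543 f(22,10)=74613 f(22,12)=26334 f(22,14)=7315 f(22,16)=1540 f(22,18)=231 f(22,20)=22 f(22,22)=1
t=23: f(23,-5)=572033 f(23,-3)=1043119 f(23,-1)=1318429 f(23,1)=1343223 f(23,3)=1142295 f(23,5)=816937 f(23,7)=490291 f(23,9)=245156 f(23,11)=100947 f(23,13)=33649 f(23,15)=8855 f(23,17)=1771 f(23,19)=253 f(23,21)=23 f(23,23)=1
t=24: f(24,-6)=572033 f(24,-4)=1615152 f(24,-2)=2361548 f(24,0)=2661652 f(24,2)=2485518 f(24,4)=1959232 f(24,6)=1307228 f(24,8)=735447 f(24,10)=346103 f(24,12)=134596 f(24,14)=42504 f(24,16)=10626 f(24,18)=2024 f(24,20)=276 f(24,22)=24 f(24,24)=1
Σ_s f(24,s) = 14233964
P = 14233964/16777216 = 3558491/4194304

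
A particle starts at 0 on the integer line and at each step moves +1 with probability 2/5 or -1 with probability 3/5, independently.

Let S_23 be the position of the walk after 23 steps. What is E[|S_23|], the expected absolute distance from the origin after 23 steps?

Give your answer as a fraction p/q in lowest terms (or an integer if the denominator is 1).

Answer: 13028720725784579/2384185791015625

Derivation:
S_23 takes values m ≡ 1 (mod 2) with |m| ≤ 23; P(S_23=m) = C(23,(23+m)/2) · (2/5)^((23+m)/2) · (3/5)^((23-m)/2).
Distribution: P(S=-23)=94143178827/11920928955078125, P(S=-21)=1443528742014/11920928955078125, P(S=-19)=10585877441436/11920928955078125, P(S=-17)=49400761393368/11920928955078125, P(S=-15)=32933840928912/2384185791015625, P(S=-13)=417161985099552/11920928955078125, P(S=-11)=834323970199104/11920928955078125, P(S=-9)=1350810237465216/11920928955078125, P(S=-7)=1801080316620288/11920928955078125, P(S=-5)=400240070360064/2384185791015625, P(S=-3)=1867786995013632/11920928955078125, P(S=-1)=1471589753647104/11920928955078125, P(S=1)=981059835764736/11920928955078125, P(S=3)=553418368892928/11920928955078125, P(S=5)=52706511323136/2384185791015625, P(S=7)=105413022646272/11920928955078125, P(S=9)=35137674215424/11920928955078125, P(S=11)=9645636059136/11920928955078125, P(S=13)=2143474679808/11920928955078125, P(S=15)=75209637888/2384185791015625, P(S=17)=50139758592/11920928955078125, P(S=19)=4775215104/11920928955078125, P(S=21)=289406976/11920928955078125, P(S=23)=8388608/11920928955078125
E[|S_23|] = Σ_m |m|·P(S_23=m) = 13028720725784579/2384185791015625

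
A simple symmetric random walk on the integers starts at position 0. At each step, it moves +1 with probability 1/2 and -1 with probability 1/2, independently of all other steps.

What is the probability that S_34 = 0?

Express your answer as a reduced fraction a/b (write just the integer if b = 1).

Answer: 583401555/4294967296

Derivation:
To return to 0 after 34 steps: need exactly 17 steps of +1 and 17 of -1.
Favorable paths: C(34,17) = 2333606220
Total paths: 2^34 = 17179869184
P = 2333606220/17179869184 = 583401555/4294967296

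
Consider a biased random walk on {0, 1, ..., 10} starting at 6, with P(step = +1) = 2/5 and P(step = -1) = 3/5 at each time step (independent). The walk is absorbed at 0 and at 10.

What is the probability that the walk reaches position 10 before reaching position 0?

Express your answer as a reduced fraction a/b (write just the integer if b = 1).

Answer: 2128/11605

Derivation:
Biased walk: p = 2/5, q = 3/5, r = q/p = 3/2
Gambler's ruin: P(hit 10 before 0 | start at 6) = (1 - r^a)/(1 - r^N)
r^6 = 729/64; r^10 = 59049/1024
P = (1 - 729/64) / (1 - 59049/1024) = -665/64 / -58025/1024 = 2128/11605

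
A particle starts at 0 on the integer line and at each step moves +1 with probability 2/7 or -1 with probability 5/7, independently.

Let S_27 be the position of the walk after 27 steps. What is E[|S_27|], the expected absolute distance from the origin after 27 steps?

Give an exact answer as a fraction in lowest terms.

S_27 takes values m ≡ 1 (mod 2) with |m| ≤ 27; P(S_27=m) = C(27,(27+m)/2) · (2/7)^((27+m)/2) · (5/7)^((27-m)/2).
Distribution: P(S=-27)=7450580596923828125/65712362363534280139543, P(S=-25)=80466270446777343750/65712362363534280139543, P(S=-23)=418424606323242187500/65712362363534280139543, P(S=-21)=1394748687744140625000/65712362363534280139543, P(S=-19)=3347396850585937500000/65712362363534280139543, P(S=-17)=6159210205078125000000/65712362363534280139543, P(S=-15)=9033508300781250000000/65712362363534280139543, P(S=-13)=10840209960937500000000/65712362363534280139543, P(S=-11)=10840209960937500000000/65712362363534280139543, P(S=-9)=9153955078125000000000/65712362363534280139543, P(S=-7)=6590847656250000000000/65712362363534280139543, P(S=-5)=4074342187500000000000/65712362363534280139543, P(S=-3)=2172982500000000000000/65712362363534280139543, P(S=-1)=1002915000000000000000/65712362363534280139543, P(S=1)=401166000000000000000/65712362363534280139543, P(S=3)=139070880000000000000/65712362363534280139543, P(S=5)=41721264000000000000/65712362363534280139543, P(S=7)=10798444800000000000/65712362363534280139543, P(S=9)=2399654400000000000/65712362363534280139543, P(S=11)=454671360000000000/65712362363534280139543, P(S=13)=72747417600000000/65712362363534280139543, P(S=15)=9699655680000000/65712362363534280139543, P(S=17)=1058144256000000/65712362363534280139543, P(S=19)=92012544000000/65712362363534280139543, P(S=21)=6134169600000/65712362363534280139543, P(S=23)=294440140800/65712362363534280139543, P(S=25)=9059696640/65712362363534280139543, P(S=27)=134217728/65712362363534280139543
E[|S_27|] = Σ_m |m|·P(S_27=m) = 15564213759455858714769/1341068619663964900807

Answer: 15564213759455858714769/1341068619663964900807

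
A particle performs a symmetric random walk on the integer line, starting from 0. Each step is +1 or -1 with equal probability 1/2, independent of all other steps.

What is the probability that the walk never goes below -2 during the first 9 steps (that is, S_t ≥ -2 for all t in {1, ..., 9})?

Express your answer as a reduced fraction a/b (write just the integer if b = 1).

Answer: 21/32

Derivation:
Let f(t,s) = #length-t paths at position s with S_1..S_t all ≥ -2.
f(t,s) = f(t-1,s-1) + f(t-1,s+1) for s ≥ -2; f(t,s) = 0 for s < -2.
t=0: f(0,0)=1
t=1: f(1,-1)=1 f(1,1)=1
t=2: f(2,-2)=1 f(2,0)=2 f(2,2)=1
t=3: f(3,-1)=3 f(3,1)=3 f(3,3)=1
t=4: f(4,-2)=3 f(4,0)=6 f(4,2)=4 f(4,4)=1
t=5: f(5,-1)=9 f(5,1)=10 f(5,3)=5 f(5,5)=1
t=6: f(6,-2)=9 f(6,0)=19 f(6,2)=15 f(6,4)=6 f(6,6)=1
t=7: f(7,-1)=28 f(7,1)=34 f(7,3)=21 f(7,5)=7 f(7,7)=1
t=8: f(8,-2)=28 f(8,0)=62 f(8,2)=55 f(8,4)=28 f(8,6)=8 f(8,8)=1
t=9: f(9,-1)=90 f(9,1)=117 f(9,3)=83 f(9,5)=36 f(9,7)=9 f(9,9)=1
Σ_s f(9,s) = 336
P = 336/512 = 21/32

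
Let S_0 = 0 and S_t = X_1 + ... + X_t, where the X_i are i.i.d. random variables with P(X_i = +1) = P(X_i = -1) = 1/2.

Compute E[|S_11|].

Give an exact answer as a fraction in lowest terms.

S_11 takes values m ≡ 1 (mod 2) with |m| ≤ 11; P(S_11=m) = C(11,(11+m)/2)/2^11.
Total paths: 2^11 = 2048
Distribution: P(S=-11)=1/2048, P(S=-9)=11/2048, P(S=-7)=55/2048, P(S=-5)=165/2048, P(S=-3)=330/2048, P(S=-1)=462/2048, P(S=1)=462/2048, P(S=3)=330/2048, P(S=5)=165/2048, P(S=7)=55/2048, P(S=9)=11/2048, P(S=11)=1/2048
E[|S_11|] = Σ_m |m|·P(S_11=m) = 5544/2048 = 693/256

Answer: 693/256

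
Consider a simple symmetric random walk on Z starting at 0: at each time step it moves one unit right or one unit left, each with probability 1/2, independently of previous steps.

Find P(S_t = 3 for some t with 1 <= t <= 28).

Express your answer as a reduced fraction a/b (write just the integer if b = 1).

Count via complement. Let g(t,s) = #length-t paths at position s with S_1..S_t all ≠ 3.
g(t,s) = g(t-1,s-1) + g(t-1,s+1) for s ≠ 3; g(t,3) = 0.
t=0: g(0,0)=1
t=1: g(1,-1)=1 g(1,1)=1
t=2: g(2,-2)=1 g(2,0)=2 g(2,2)=1
t=3: g(3,-3)=1 g(3,-1)=3 g(3,1)=3
t=4: g(4,-4)=1 g(4,-2)=4 g(4,0)=6 g(4,2)=3
t=5: g(5,-5)=1 g(5,-3)=5 g(5,-1)=10 g(5,1)=9
t=6: g(6,-6)=1 g(6,-4)=6 g(6,-2)=15 g(6,0)=19 g(6,2)=9
t=7: g(7,-7)=1 g(7,-5)=7 g(7,-3)=21 g(7,-1)=34 g(7,1)=28
t=8: g(8,-8)=1 g(8,-6)=8 g(8,-4)=28 g(8,-2)=55 g(8,0)=62 g(8,2)=28
t=9: g(9,-9)=1 g(9,-7)=9 g(9,-5)=36 g(9,-3)=83 g(9,-1)=117 g(9,1)=90
t=10: g(10,-10)=1 g(10,-8)=10 g(10,-6)=45 g(10,-4)=119 g(10,-2)=200 g(10,0)=207 g(10,2)=90
t=11: g(11,-11)=1 g(11,-9)=11 g(11,-7)=55 g(11,-5)=164 g(11,-3)=319 g(11,-1)=407 g(11,1)=297
t=12: g(12,-12)=1 g(12,-10)=12 g(12,-8)=66 g(12,-6)=219 g(12,-4)=483 g(12,-2)=726 g(12,0)=704 g(12,2)=297
t=13: g(13,-13)=1 g(13,-11)=13 g(13,-9)=78 g(13,-7)=285 g(13,-5)=702 g(13,-3)=1209 g(13,-1)=1430 g(13,1)=1001
t=14: g(14,-14)=1 g(14,-12)=14 g(14,-10)=91 g(14,-8)=363 g(14,-6)=987 g(14,-4)=1911 g(14,-2)=2639 g(14,0)=2431 g(14,2)=1001
t=15: g(15,-15)=1 g(15,-13)=15 g(15,-11)=105 g(15,-9)=454 g(15,-7)=1350 g(15,-5)=2898 g(15,-3)=4550 g(15,-1)=5070 g(15,1)=3432
t=16: g(16,-16)=1 g(16,-14)=16 g(16,-12)=120 g(16,-10)=559 g(16,-8)=1804 g(16,-6)=4248 g(16,-4)=7448 g(16,-2)=9620 g(16,0)=8502 g(16,2)=3432
t=17: g(17,-17)=1 g(17,-15)=17 g(17,-13)=136 g(17,-11)=679 g(17,-9)=2363 g(17,-7)=6052 g(17,-5)=11696 g(17,-3)=17068 g(17,-1)=18122 g(17,1)=11934
t=18: g(18,-18)=1 g(18,-16)=18 g(18,-14)=153 g(18,-12)=815 g(18,-10)=3042 g(18,-8)=8415 g(18,-6)=17748 g(18,-4)=28764 g(18,-2)=35190 g(18,0)=30056 g(18,2)=11934
t=19: g(19,-19)=1 g(19,-17)=19 g(19,-15)=171 g(19,-13)=968 g(19,-11)=3857 g(19,-9)=11457 g(19,-7)=26163 g(19,-5)=46512 g(19,-3)=63954 g(19,-1)=65246 g(19,1)=41990
t=20: g(20,-20)=1 g(20,-18)=20 g(20,-16)=190 g(20,-14)=1139 g(20,-12)=4825 g(20,-10)=15314 g(20,-8)=37620 g(20,-6)=72675 g(20,-4)=110466 g(20,-2)=129200 g(20,0)=107236 g(20,2)=41990
t=21: g(21,-21)=1 g(21,-19)=21 g(21,-17)=210 g(21,-15)=1329 g(21,-13)=5964 g(21,-11)=20139 g(21,-9)=52934 g(21,-7)=110295 g(21,-5)=183141 g(21,-3)=239666 g(21,-1)=236436 g(21,1)=149226
t=22: g(22,-22)=1 g(22,-20)=22 g(22,-18)=231 g(22,-16)=1539 g(22,-14)=7293 g(22,-12)=26103 g(22,-10)=73073 g(22,-8)=163229 g(22,-6)=293436 g(22,-4)=422807 g(22,-2)=476102 g(22,0)=385662 g(22,2)=149226
t=23: g(23,-23)=1 g(23,-21)=23 g(23,-19)=253 g(23,-17)=1770 g(23,-15)=8832 g(23,-13)=33396 g(23,-11)=99176 g(23,-9)=236302 g(23,-7)=456665 g(23,-5)=716243 g(23,-3)=898909 g(23,-1)=861764 g(23,1)=534888
t=24: g(24,-24)=1 g(24,-22)=24 g(24,-20)=276 g(24,-18)=2023 g(24,-16)=10602 g(24,-14)=42228 g(24,-12)=132572 g(24,-10)=335478 g(24,-8)=692967 g(24,-6)=1172908 g(24,-4)=1615152 g(24,-2)=1760673 g(24,0)=1396652 g(24,2)=534888
t=25: g(25,-25)=1 g(25,-23)=25 g(25,-21)=300 g(25,-19)=2299 g(25,-17)=12625 g(25,-15)=52830 g(25,-13)=174800 g(25,-11)=468050 g(25,-9)=1028445 g(25,-7)=1865875 g(25,-5)=2788060 g(25,-3)=3375825 g(25,-1)=3157325 g(25,1)=1931540
t=26: g(26,-26)=1 g(26,-24)=26 g(26,-22)=325 g(26,-20)=2599 g(26,-18)=14924 g(26,-16)=65455 g(26,-14)=227630 g(26,-12)=642850 g(26,-10)=1496495 g(26,-8)=2894320 g(26,-6)=4653935 g(26,-4)=6163885 g(26,-2)=6533150 g(26,0)=5088865 g(26,2)=1931540
t=27: g(27,-27)=1 g(27,-25)=27 g(27,-23)=351 g(27,-21)=2924 g(27,-19)=17523 g(27,-17)=80379 g(27,-15)=293085 g(27,-13)=870480 g(27,-11)=2139345 g(27,-9)=4390815 g(27,-7)=7548255 g(27,-5)=10817820 g(27,-3)=12697035 g(27,-1)=11622015 g(27,1)=7020405
t=28: g(28,-28)=1 g(28,-26)=28 g(28,-24)=378 g(28,-22)=3275 g(28,-20)=20447 g(28,-18)=97902 g(28,-16)=373464 g(28,-14)=1163565 g(28,-12)=3009825 g(28,-10)=6530160 g(28,-8)=11939070 g(28,-6)=18366075 g(28,-4)=23514855 g(28,-2)=24319050 g(28,0)=18642420 g(28,2)=7020405
Paths never hitting 3: Σ_s g(28,s) = 115000920
Paths hitting 3: 2^28 - 115000920 = 153434536
P = 153434536/268435456 = 19179317/33554432

Answer: 19179317/33554432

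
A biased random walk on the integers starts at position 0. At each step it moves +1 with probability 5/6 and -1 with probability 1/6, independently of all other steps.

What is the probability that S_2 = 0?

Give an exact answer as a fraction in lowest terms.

Answer: 5/18

Derivation:
To be at 0 after 2 steps: need exactly 1 step of +1 and 1 of -1.
Number of such sequences: C(2,1) = 2
Each has probability (5/6)^1 · (1/6)^1 = 5/36
P = 2 · 5/36 = 5/18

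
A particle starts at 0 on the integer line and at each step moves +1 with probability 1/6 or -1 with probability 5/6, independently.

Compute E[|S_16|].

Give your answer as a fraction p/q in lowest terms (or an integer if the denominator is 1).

Answer: 313506234241/29386561536

Derivation:
S_16 takes values m ≡ 0 (mod 2) with |m| ≤ 16; P(S_16=m) = C(16,(16+m)/2) · (1/6)^((16+m)/2) · (5/6)^((16-m)/2).
Distribution: P(S=-16)=152587890625/2821109907456, P(S=-14)=30517578125/176319369216, P(S=-12)=30517578125/117546246144, P(S=-10)=42724609375/176319369216, P(S=-8)=111083984375/705277476864, P(S=-6)=4443359375/58773123072, P(S=-4)=9775390625/352638738432, P(S=-2)=1396484375/176319369216, P(S=0)=279296875/156728328192, P(S=2)=55859375/176319369216, P(S=4)=15640625/352638738432, P(S=6)=284375/58773123072, P(S=8)=284375/705277476864, P(S=10)=4375/176319369216, P(S=12)=125/117546246144, P(S=14)=5/176319369216, P(S=16)=1/2821109907456
E[|S_16|] = Σ_m |m|·P(S_16=m) = 313506234241/29386561536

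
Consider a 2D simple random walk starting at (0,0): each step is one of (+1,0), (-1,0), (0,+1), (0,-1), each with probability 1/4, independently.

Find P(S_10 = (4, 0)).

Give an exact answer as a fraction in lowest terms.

Answer: 225/16384

Derivation:
Let h be the number of horizontal steps (so 10-h are vertical). To end at (4,0) need (h+4)/2 right-steps and ((10-h)+0)/2 up-steps.
Sum over h with 4 ≤ h ≤ 10, h ≡ 0 (mod 2), 10-h ≡ 0 (mod 2):
h=4: C(10,4)·C(4,4)·C(6,3) = 210·1·20 = 4200
h=6: C(10,6)·C(6,5)·C(4,2) = 210·6·6 = 7560
h=8: C(10,8)·C(8,6)·C(2,1) = 45·28·2 = 2520
h=10: C(10,10)·C(10,7)·C(0,0) = 1·120·1 = 120
Total favorable: 14400
Total paths: 4^10 = 1048576
P = 14400/1048576 = 225/16384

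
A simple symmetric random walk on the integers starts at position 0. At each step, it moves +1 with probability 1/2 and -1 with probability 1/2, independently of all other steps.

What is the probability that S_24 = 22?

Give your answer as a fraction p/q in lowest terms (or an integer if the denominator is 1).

Answer: 3/2097152

Derivation:
To reach position 22 after 24 steps: need 23 steps of +1 and 1 of -1.
Favorable paths: C(24,23) = 24
Total paths: 2^24 = 16777216
P = 24/16777216 = 3/2097152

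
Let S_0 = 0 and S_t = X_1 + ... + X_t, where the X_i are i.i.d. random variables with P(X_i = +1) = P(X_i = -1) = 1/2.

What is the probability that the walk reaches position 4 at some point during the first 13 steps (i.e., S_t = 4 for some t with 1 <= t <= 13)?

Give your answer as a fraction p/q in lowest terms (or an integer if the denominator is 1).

Count via complement. Let g(t,s) = #length-t paths at position s with S_1..S_t all ≠ 4.
g(t,s) = g(t-1,s-1) + g(t-1,s+1) for s ≠ 4; g(t,4) = 0.
t=0: g(0,0)=1
t=1: g(1,-1)=1 g(1,1)=1
t=2: g(2,-2)=1 g(2,0)=2 g(2,2)=1
t=3: g(3,-3)=1 g(3,-1)=3 g(3,1)=3 g(3,3)=1
t=4: g(4,-4)=1 g(4,-2)=4 g(4,0)=6 g(4,2)=4
t=5: g(5,-5)=1 g(5,-3)=5 g(5,-1)=10 g(5,1)=10 g(5,3)=4
t=6: g(6,-6)=1 g(6,-4)=6 g(6,-2)=15 g(6,0)=20 g(6,2)=14
t=7: g(7,-7)=1 g(7,-5)=7 g(7,-3)=21 g(7,-1)=35 g(7,1)=34 g(7,3)=14
t=8: g(8,-8)=1 g(8,-6)=8 g(8,-4)=28 g(8,-2)=56 g(8,0)=69 g(8,2)=48
t=9: g(9,-9)=1 g(9,-7)=9 g(9,-5)=36 g(9,-3)=84 g(9,-1)=125 g(9,1)=117 g(9,3)=48
t=10: g(10,-10)=1 g(10,-8)=10 g(10,-6)=45 g(10,-4)=120 g(10,-2)=209 g(10,0)=242 g(10,2)=165
t=11: g(11,-11)=1 g(11,-9)=11 g(11,-7)=55 g(11,-5)=165 g(11,-3)=329 g(11,-1)=451 g(11,1)=407 g(11,3)=165
t=12: g(12,-12)=1 g(12,-10)=12 g(12,-8)=66 g(12,-6)=220 g(12,-4)=494 g(12,-2)=780 g(12,0)=858 g(12,2)=572
t=13: g(13,-13)=1 g(13,-11)=13 g(13,-9)=78 g(13,-7)=286 g(13,-5)=714 g(13,-3)=1274 g(13,-1)=1638 g(13,1)=1430 g(13,3)=572
Paths never hitting 4: Σ_s g(13,s) = 6006
Paths hitting 4: 2^13 - 6006 = 2186
P = 2186/8192 = 1093/4096

Answer: 1093/4096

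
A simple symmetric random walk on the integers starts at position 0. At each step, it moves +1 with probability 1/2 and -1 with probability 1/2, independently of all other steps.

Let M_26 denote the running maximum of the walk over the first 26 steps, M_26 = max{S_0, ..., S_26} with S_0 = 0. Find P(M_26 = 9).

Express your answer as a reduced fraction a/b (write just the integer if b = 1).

Let M_26 = max(S_0,...,S_26). Use the reflection principle: for j ≥ 1, #{paths with M_26 ≥ j} = #{S_26 ≥ j} + #{S_26 ≥ j+1}.
By reflection, #{M_26 ≥ 9} = #{S_26 ≥ 9} + #{S_26 ≥ 10} = 2533987 + 2533987 = 5067974.
#{M_26 ≥ 10} = #{S_26 ≥ 10} + #{S_26 ≥ 11} = 2533987 + 971712 = 3505699.
#{M_26 = 9} = 5067974 - 3505699 = 1562275.
P(M_26 = 9) = 1562275/67108864 = 1562275/67108864

Answer: 1562275/67108864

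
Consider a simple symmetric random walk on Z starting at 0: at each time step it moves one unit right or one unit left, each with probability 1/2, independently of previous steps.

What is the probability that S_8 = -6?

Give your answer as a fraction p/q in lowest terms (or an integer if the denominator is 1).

Answer: 1/32

Derivation:
To reach position -6 after 8 steps: need 1 step of +1 and 7 of -1.
Favorable paths: C(8,1) = 8
Total paths: 2^8 = 256
P = 8/256 = 1/32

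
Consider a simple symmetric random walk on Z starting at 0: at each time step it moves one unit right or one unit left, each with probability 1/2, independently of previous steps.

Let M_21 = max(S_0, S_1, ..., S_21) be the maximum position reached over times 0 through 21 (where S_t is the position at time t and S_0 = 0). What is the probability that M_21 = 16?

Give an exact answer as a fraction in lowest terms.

Answer: 105/1048576

Derivation:
Let M_21 = max(S_0,...,S_21). Use the reflection principle: for j ≥ 1, #{paths with M_21 ≥ j} = #{S_21 ≥ j} + #{S_21 ≥ j+1}.
By reflection, #{M_21 ≥ 16} = #{S_21 ≥ 16} + #{S_21 ≥ 17} = 232 + 232 = 464.
#{M_21 ≥ 17} = #{S_21 ≥ 17} + #{S_21 ≥ 18} = 232 + 22 = 254.
#{M_21 = 16} = 464 - 254 = 210.
P(M_21 = 16) = 210/2097152 = 105/1048576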